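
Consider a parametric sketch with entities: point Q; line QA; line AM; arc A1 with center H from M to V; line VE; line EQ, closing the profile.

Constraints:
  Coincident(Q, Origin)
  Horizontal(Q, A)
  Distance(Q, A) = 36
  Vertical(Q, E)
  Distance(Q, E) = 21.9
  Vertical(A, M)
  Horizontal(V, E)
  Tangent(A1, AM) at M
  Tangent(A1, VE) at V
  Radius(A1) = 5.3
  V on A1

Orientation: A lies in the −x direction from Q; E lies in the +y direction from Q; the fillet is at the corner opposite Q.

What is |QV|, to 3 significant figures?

37.7

Q is at the origin; QA is horizontal with |QA| = 36.0 and A on the −x side, so A = (-36.0, 0.00). Q and E share the same x with |QE| = 21.9 and E on the +y side, so E = (0.00, 21.9). The virtual corner opposite Q is at (-36.0, 21.9). The tangent condition forces HM to be normal to AM and tangency of A1 to VE means the radius HV is perpendicular to VE, with radius 5.3, so the center H sits 5.3 in from both sides at H = (-30.7, 16.6). That places the tangent points at M = (-36.0, 16.6) on AM and V = (-30.7, 21.9) on VE. Then |QV| = |V − Q| = 37.7.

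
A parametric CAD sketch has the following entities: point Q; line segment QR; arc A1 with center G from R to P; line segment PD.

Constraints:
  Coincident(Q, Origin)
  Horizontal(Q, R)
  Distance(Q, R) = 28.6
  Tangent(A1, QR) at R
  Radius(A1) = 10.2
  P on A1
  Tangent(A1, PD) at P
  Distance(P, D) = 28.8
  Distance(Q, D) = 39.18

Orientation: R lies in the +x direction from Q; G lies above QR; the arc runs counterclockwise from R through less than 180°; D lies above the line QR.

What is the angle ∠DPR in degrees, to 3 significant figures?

110°

Checks: |QR| = 28.60 ✓; |GP| = 10.20 ✓; ∠(GP, PD) = 90.00° ✓; |PD| = 28.80 ✓; |QD| = 39.18 ✓.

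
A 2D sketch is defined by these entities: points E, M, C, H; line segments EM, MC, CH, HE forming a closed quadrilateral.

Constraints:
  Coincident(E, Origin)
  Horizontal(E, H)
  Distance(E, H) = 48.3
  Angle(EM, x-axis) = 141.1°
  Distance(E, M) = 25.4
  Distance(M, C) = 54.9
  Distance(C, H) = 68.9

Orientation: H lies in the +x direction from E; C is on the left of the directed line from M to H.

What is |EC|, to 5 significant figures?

61.071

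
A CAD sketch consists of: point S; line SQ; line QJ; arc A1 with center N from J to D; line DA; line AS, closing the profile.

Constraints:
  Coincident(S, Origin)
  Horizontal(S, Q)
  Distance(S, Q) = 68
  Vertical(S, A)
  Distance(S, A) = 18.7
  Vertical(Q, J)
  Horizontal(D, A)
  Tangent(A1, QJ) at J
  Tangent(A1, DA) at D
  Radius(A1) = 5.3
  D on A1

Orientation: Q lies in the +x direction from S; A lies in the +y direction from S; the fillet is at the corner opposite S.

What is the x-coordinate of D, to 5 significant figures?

62.700

S is at the origin; S and Q share the same y with |SQ| = 68.0 and Q on the +x side, so Q = (68.000, 0.0000). S and A share the same x with |SA| = 18.7 and A on the +y side, so A = (0.0000, 18.700). The virtual corner opposite S is at (68.000, 18.700). A1 meets QJ tangentially, so NJ is at right angles to QJ and the tangent condition forces ND to be normal to DA, with radius 5.3, so the center N sits 5.3 in from both sides at N = (62.700, 13.400). That places the tangent points at J = (68.000, 13.400) on QJ and D = (62.700, 18.700) on DA. So D.x = 62.700.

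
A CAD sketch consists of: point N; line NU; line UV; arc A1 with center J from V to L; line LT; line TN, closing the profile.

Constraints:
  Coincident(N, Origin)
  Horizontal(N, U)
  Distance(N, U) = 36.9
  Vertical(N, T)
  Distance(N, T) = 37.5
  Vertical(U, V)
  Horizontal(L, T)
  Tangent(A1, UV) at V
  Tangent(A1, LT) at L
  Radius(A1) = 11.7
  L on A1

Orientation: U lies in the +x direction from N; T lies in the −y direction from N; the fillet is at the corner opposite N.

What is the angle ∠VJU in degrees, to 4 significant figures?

65.61°

The virtual corner opposite N is at (36.90, -37.50). Since A1 is tangent to UV there, JV ⟂ UV and A1 meets LT tangentially, so JL is at right angles to LT, with radius 11.7, so the center J sits 11.7 in from both sides at J = (25.20, -25.80). That places the tangent points at V = (36.90, -25.80) on UV and L = (25.20, -37.50) on LT. Then cos ∠VJU = JV·JU / (|JV||JU|), giving 65.61°.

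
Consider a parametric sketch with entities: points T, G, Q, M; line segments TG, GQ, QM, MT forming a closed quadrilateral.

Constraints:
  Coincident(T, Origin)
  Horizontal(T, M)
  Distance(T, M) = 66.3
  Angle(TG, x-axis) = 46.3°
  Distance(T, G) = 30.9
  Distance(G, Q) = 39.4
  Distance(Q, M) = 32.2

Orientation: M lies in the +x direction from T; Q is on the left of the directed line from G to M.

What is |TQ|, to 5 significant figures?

67.475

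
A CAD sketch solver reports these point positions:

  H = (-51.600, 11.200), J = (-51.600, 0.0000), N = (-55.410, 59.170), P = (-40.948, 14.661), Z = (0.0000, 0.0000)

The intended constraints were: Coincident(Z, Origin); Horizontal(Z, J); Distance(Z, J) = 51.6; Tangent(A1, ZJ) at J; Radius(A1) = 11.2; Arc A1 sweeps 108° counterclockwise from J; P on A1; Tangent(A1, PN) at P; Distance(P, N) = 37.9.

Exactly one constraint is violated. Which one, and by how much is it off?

Distance(P, N) = 37.9 — off by 8.90.

Z = (0.00, 0.00) ✓; Z.y = 0.00, J.y = 0.00 ✓; |ZJ| = 51.60 ✓; ∠(HJ, JZ) = 90.00° ✓; |HJ| = 11.20 ✓; bearing(H→P) − bearing(H→J) = 108.0° ✓; |HP| = 11.20 ✓; ∠(HP, PN) = 90.00° ✓; |PN| = 46.80 ✗.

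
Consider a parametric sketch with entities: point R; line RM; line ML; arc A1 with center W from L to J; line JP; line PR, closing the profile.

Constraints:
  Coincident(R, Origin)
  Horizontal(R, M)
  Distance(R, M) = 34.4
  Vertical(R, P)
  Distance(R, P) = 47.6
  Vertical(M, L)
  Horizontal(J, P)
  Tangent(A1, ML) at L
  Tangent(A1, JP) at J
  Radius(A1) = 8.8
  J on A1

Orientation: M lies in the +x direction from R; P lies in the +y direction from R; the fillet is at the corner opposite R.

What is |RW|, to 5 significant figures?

46.484

RP is vertical with |RP| = 47.6 and P on the +y side, so P = (0.0000, 47.600). The virtual corner opposite R is at (34.400, 47.600). Tangency of A1 to ML means the radius WL is perpendicular to ML and the tangent condition forces WJ to be normal to JP, with radius 8.8, so the center W sits 8.8 in from both sides at W = (25.600, 38.800). Then |RW| = |W − R| = 46.484.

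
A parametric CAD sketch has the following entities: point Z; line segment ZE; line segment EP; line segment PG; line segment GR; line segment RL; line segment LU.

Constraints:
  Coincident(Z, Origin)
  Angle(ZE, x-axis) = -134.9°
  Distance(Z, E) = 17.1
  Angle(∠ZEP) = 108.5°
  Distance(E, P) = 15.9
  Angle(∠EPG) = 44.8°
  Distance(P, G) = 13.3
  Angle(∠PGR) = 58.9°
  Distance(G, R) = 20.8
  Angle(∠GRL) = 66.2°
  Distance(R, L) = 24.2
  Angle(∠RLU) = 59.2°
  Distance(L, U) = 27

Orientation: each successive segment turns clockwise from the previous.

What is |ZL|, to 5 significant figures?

38.316

Z is at the origin; ZE runs at -134.9° with length 17.1, so E = (-12.070, -12.113). ∠ZEP = 108.5° gives EP at 153.60° from the x-axis; with |EP| = 15.9, P = (-26.312, -5.0429). ∠EPG = 44.8° gives PG at 18.400° from the x-axis; with |PG| = 13.3, G = (-13.692, -0.84478). ∠PGR = 58.9° gives GR at -102.70° from the x-axis; with |GR| = 20.8, R = (-18.265, -21.136). ∠GRL = 66.2° gives RL at 143.50° from the x-axis; with |RL| = 24.2, L = (-37.718, -6.7412). Then |ZL| = |L − Z| = 38.316.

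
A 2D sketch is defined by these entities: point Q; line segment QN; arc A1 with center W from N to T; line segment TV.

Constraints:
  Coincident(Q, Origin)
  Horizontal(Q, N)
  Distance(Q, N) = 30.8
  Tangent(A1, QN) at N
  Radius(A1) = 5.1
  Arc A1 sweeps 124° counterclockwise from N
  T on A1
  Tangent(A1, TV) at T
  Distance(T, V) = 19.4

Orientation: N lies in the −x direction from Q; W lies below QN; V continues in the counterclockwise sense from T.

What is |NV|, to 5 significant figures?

24.930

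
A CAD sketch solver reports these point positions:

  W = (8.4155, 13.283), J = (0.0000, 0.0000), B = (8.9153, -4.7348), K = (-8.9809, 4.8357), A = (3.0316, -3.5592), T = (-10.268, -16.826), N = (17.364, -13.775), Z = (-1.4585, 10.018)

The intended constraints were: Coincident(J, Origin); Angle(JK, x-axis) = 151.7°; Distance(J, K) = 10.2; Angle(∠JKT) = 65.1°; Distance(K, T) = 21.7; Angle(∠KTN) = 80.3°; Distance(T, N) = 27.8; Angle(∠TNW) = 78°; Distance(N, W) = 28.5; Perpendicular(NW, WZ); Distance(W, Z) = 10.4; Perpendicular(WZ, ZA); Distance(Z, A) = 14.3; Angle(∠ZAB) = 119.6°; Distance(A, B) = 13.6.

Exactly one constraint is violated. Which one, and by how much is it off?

Distance(A, B) = 13.6 — off by 7.60.

J = (0.00, 0.00) ✓; JK at 151.7° ✓; |JK| = 10.20 ✓; ∠JKT = 65.10° ✓; |KT| = 21.70 ✓; ∠KTN = 80.30° ✓; |TN| = 27.80 ✓; ∠TNW = 78.00° ✓; |NW| = 28.50 ✓; ∠(NW, WZ) = 90.00° ✓; |WZ| = 10.40 ✓; ∠(WZ, ZA) = 90.00° ✓; |ZA| = 14.30 ✓; ∠ZAB = 119.6° ✓; |AB| = 6.000 ✗.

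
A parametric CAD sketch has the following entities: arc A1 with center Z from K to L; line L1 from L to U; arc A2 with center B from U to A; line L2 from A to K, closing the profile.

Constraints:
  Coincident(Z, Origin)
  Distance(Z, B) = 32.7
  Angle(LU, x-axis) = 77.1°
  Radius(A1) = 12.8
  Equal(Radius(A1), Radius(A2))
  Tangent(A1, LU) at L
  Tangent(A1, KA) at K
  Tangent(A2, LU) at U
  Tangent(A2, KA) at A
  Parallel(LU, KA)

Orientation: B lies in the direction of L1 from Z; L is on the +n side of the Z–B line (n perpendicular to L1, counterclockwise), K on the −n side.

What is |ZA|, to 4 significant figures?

35.12

The slot axis is L1's direction at 77.1°, so u = (cos 77.1°, sin 77.1°) = (0.2233, 0.9748) and n = (−sin 77.1°, cos 77.1°) = (-0.9748, 0.2233). Z is at the origin and B lies 32.7 along u from Z, so B = 32.7·u = (7.300, 31.87). Tangency of A1 to both parallel lines with radius 12.8 puts L and K at Z ± 12.8·n: L = (-12.48, 2.858), K = (12.48, -2.858). Equal radii place U and A the same way about B: U = B + 12.8·n = (-5.177, 34.73), A = B − 12.8·n = (19.78, 29.02). Then |ZA| = |A − Z| = 35.12.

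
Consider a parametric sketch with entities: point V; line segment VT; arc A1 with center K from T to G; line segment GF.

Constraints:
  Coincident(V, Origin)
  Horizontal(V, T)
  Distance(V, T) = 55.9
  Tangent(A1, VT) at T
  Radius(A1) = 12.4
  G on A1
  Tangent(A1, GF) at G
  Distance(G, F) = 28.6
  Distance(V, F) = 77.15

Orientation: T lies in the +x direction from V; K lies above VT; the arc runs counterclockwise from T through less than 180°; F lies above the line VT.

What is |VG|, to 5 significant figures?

69.619

V is at the origin; VT is horizontal with |VT| = 55.9 and T on the +x side, so T = (55.900, 0.0000). Tangency of A1 to VT means the radius KT is perpendicular to VT, so K = T + (0, 12.4) = (55.900, 12.400). Since KG ⟂ GF (tangency), |KF| = √(12.4² + 28.6²) = 31.172 regardless of where G sits on A1. So F lies on both circle(V, 77.15) and circle(K, 31.172); the above-VT intersection is F = (64.474, 42.370). G is the foot of the tangent from F: G = (68.195, 14.013).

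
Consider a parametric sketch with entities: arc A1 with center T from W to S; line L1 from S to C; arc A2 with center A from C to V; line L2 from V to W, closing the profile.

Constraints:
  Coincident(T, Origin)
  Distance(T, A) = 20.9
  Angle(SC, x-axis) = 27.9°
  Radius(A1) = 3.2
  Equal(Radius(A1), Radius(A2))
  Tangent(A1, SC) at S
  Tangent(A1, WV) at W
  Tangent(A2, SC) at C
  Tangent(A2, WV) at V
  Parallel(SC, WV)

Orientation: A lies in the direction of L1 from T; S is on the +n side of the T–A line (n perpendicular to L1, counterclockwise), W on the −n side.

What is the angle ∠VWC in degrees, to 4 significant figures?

17.03°

Tangency of A1 to both parallel lines with radius 3.2 puts S and W at T ± 3.2·n: S = (-1.497, 2.828), W = (1.497, -2.828). Equal radii place C and V the same way about A: C = A + 3.2·n = (16.97, 12.61), V = A − 3.2·n = (19.97, 6.952). Then cos ∠VWC = WV·WC / (|WV||WC|), giving 17.03°.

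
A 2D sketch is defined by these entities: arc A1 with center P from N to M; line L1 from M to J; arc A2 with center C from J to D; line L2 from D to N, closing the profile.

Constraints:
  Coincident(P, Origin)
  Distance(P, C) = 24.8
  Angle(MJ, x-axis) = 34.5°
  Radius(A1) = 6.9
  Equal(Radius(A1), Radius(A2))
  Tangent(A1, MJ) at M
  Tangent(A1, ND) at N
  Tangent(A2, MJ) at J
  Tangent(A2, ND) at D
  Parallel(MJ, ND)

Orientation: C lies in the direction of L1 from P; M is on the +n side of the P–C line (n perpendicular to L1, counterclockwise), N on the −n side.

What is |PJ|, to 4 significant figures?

25.74

The slot axis is L1's direction at 34.5°, so u = (cos 34.5°, sin 34.5°) = (0.8241, 0.5664) and n = (−sin 34.5°, cos 34.5°) = (-0.5664, 0.8241). P is at the origin and C lies 24.8 along u from P, so C = 24.8·u = (20.44, 14.05). Tangency of A1 to both parallel lines with radius 6.9 puts M and N at P ± 6.9·n: M = (-3.908, 5.686), N = (3.908, -5.686). Equal radii place J and D the same way about C: J = C + 6.9·n = (16.53, 19.73), D = C − 6.9·n = (24.35, 8.360). Then |PJ| = |J − P| = 25.74.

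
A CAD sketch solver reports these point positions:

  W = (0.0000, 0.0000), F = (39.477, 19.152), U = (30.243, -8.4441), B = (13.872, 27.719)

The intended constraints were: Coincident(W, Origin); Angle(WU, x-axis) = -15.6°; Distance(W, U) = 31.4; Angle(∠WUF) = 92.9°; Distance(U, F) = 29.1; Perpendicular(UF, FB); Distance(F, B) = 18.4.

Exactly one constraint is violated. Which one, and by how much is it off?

Distance(F, B) = 18.4 — off by 8.60.

W = (0.00, 0.00) ✓; WU at -15.60° ✓; |WU| = 31.40 ✓; ∠WUF = 92.90° ✓; |UF| = 29.10 ✓; ∠(UF, FB) = 90.00° ✓; |FB| = 27.00 ✗.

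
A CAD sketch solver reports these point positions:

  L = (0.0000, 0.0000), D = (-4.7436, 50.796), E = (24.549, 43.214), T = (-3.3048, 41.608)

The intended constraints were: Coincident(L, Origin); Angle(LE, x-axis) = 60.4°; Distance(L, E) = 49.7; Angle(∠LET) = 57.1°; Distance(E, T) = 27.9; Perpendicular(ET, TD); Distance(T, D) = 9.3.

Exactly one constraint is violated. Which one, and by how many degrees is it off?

Perpendicular(ET, TD) — off by 5.60°.

L = (0.00, 0.00) ✓; LE at 60.40° ✓; |LE| = 49.70 ✓; ∠LET = 57.10° ✓; |ET| = 27.90 ✓; ∠(ET, TD) = 84.40° ✗; |TD| = 9.300 ✓.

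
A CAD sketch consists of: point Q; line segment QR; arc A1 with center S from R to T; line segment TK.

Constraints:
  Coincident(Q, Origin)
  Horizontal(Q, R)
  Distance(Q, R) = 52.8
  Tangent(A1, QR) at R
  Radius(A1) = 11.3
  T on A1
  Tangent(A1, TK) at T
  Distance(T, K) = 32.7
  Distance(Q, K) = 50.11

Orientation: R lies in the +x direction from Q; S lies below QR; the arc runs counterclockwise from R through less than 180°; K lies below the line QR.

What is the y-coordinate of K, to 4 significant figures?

-38.76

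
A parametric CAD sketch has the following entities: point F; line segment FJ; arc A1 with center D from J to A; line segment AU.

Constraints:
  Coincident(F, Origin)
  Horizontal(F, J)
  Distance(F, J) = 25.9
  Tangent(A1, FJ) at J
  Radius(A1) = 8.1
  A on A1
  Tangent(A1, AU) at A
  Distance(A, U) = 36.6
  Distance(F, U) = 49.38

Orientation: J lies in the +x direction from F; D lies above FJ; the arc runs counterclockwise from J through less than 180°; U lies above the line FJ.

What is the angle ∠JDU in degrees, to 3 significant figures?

171°

Checks: ∠(DJ, JF) = 90.00° ✓; |DJ| = 8.100 ✓; |DA| = 8.100 ✓; ∠(DA, AU) = 90.00° ✓; |AU| = 36.60 ✓; |FU| = 49.38 ✓.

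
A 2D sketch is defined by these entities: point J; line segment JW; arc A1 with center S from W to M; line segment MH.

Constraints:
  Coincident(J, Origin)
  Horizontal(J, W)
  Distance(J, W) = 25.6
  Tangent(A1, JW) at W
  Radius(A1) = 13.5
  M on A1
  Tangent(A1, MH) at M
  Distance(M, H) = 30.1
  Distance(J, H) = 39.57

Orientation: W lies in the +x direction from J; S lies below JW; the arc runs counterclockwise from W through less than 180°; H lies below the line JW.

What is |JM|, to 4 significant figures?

16.10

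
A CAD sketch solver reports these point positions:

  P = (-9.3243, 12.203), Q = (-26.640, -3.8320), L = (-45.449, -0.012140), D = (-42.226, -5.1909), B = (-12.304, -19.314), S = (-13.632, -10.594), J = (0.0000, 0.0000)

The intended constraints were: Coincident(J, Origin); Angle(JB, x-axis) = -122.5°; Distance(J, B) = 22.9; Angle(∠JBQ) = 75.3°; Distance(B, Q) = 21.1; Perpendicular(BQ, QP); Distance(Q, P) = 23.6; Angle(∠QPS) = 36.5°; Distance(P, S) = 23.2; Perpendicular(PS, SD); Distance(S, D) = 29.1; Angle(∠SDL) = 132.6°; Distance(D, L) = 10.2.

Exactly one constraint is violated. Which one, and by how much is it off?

Distance(D, L) = 10.2 — off by 4.10.

J = (0.00, 0.00) ✓; JB at -122.5° ✓; |JB| = 22.90 ✓; ∠JBQ = 75.30° ✓; |BQ| = 21.10 ✓; ∠(BQ, QP) = 90.00° ✓; |QP| = 23.60 ✓; ∠QPS = 36.50° ✓; |PS| = 23.20 ✓; ∠(PS, SD) = 90.00° ✓; |SD| = 29.10 ✓; ∠SDL = 132.6° ✓; |DL| = 6.100 ✗.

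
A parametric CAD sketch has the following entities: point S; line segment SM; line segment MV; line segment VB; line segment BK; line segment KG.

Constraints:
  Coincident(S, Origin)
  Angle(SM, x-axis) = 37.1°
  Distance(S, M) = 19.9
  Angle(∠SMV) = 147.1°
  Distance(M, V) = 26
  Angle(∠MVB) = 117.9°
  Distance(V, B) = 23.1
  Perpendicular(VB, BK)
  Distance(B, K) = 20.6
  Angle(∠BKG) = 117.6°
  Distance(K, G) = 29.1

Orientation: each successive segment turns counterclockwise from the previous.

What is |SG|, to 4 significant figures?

11.66

S is at the origin; SM runs at 37.1° with length 19.9, so M = (15.87, 12.00). ∠SMV = 147.1° gives MV at 70.00° from the x-axis; with |MV| = 26.0, V = (24.76, 36.44). ∠MVB = 117.9° gives VB at 132.1° from the x-axis; with |VB| = 23.1, B = (9.278, 53.58). VB ⟂ BK, so BK runs at -137.9°; with |BK| = 20.6, K = (-6.007, 39.76). ∠BKG = 117.6° gives KG at -75.50° from the x-axis; with |KG| = 29.1, G = (1.279, 11.59). Then |SG| = |G − S| = 11.66.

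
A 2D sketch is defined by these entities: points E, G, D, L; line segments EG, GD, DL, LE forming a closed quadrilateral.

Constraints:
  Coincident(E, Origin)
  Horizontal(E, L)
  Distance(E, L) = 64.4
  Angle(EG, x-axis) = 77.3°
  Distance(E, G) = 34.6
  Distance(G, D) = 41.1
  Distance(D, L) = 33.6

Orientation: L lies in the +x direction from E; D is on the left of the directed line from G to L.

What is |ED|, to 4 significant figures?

56.81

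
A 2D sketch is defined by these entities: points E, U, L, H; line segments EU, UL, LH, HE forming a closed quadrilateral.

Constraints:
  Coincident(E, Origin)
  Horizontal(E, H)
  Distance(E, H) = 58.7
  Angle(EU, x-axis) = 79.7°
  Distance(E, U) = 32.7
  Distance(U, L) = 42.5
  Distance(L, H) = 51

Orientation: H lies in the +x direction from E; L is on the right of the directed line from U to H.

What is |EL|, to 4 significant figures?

13.45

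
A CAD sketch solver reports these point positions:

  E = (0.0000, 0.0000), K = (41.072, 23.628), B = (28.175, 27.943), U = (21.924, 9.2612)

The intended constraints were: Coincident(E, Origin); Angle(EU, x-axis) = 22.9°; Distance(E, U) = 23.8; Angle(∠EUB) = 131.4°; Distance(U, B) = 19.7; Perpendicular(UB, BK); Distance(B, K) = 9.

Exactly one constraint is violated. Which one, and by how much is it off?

Distance(B, K) = 9 — off by 4.60.

E = (0.00, 0.00) ✓; EU at 22.90° ✓; |EU| = 23.80 ✓; ∠EUB = 131.4° ✓; |UB| = 19.70 ✓; ∠(UB, BK) = 90.00° ✓; |BK| = 13.60 ✗.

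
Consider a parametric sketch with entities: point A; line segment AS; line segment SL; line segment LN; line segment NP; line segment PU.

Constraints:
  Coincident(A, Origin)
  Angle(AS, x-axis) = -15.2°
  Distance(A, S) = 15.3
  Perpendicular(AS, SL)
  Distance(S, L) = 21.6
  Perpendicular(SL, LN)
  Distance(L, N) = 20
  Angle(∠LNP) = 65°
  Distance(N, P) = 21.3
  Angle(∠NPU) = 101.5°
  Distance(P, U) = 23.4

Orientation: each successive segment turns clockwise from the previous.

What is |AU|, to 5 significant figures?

28.146

A is at the origin; AS runs at -15.2° with length 15.3, so S = (14.765, -4.0115). AS ⟂ SL, so SL runs at -105.20°; with |SL| = 21.6, L = (9.1015, -24.856). SL ⟂ LN, so LN runs at 164.80°; with |LN| = 20.0, N = (-10.199, -19.612). ∠LNP = 65.0° gives NP at 49.800° from the x-axis; with |NP| = 21.3, P = (3.5494, -3.3432). ∠NPU = 101.5° gives PU at -28.700° from the x-axis; with |PU| = 23.4, U = (24.075, -14.580). Then |AU| = |U − A| = 28.146.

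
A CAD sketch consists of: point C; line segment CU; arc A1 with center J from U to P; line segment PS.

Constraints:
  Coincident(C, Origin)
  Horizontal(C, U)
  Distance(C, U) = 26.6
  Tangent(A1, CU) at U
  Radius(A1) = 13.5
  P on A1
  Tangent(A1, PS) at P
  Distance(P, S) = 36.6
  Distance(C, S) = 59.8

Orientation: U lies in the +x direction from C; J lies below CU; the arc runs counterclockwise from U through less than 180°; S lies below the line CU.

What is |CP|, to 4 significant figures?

23.61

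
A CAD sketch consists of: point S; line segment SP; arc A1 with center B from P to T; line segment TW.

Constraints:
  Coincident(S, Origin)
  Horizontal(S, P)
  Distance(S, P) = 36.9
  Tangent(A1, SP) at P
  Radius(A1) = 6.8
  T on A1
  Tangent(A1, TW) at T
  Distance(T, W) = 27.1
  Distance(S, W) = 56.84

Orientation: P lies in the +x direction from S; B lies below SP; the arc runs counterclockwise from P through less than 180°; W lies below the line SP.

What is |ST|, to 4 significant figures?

32.96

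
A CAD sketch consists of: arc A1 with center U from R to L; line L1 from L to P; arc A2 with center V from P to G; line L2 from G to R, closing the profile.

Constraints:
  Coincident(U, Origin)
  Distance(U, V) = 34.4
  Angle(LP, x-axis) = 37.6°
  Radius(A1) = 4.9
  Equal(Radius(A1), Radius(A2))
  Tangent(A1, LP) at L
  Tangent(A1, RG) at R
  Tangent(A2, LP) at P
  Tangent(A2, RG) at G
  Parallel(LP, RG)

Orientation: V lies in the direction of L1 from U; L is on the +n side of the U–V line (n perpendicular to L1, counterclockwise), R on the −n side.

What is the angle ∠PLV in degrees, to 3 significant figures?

8.11°

The slot axis is L1's direction at 37.6°, so u = (cos 37.6°, sin 37.6°) = (0.792, 0.610) and n = (−sin 37.6°, cos 37.6°) = (-0.610, 0.792). U is at the origin and V lies 34.4 along u from U, so V = 34.4·u = (27.3, 21.0). Tangency of A1 to both parallel lines with radius 4.9 puts L and R at U ± 4.9·n: L = (-2.99, 3.88), R = (2.99, -3.88). Equal radii place P and G the same way about V: P = V + 4.9·n = (24.3, 24.9), G = V − 4.9·n = (30.2, 17.1). Then cos ∠PLV = LP·LV / (|LP||LV|), giving 8.11°.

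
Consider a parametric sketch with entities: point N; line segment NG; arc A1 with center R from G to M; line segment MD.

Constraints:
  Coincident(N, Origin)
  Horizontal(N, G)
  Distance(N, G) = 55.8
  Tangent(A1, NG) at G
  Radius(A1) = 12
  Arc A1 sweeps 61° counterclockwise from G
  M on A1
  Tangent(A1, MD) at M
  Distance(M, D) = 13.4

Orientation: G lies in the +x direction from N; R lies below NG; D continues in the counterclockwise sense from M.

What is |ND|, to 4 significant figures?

42.74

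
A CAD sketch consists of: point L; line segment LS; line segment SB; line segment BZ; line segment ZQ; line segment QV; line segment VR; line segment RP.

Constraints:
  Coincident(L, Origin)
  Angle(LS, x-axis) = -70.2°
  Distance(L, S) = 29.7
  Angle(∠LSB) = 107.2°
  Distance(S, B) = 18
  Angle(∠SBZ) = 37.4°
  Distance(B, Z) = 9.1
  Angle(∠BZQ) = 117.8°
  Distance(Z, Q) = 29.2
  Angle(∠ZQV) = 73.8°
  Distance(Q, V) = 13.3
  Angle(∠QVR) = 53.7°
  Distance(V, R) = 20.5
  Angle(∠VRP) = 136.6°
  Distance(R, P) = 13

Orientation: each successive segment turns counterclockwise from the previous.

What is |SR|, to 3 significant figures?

4.09

∠ZQV = 73.8° gives QV at -46.4° from the x-axis; with |QV| = 13.3, V = (3.82, -45.0). ∠QVR = 53.7° gives VR at 79.9° from the x-axis; with |VR| = 20.5, R = (7.41, -24.8). Then |SR| = |R − S| = 4.09.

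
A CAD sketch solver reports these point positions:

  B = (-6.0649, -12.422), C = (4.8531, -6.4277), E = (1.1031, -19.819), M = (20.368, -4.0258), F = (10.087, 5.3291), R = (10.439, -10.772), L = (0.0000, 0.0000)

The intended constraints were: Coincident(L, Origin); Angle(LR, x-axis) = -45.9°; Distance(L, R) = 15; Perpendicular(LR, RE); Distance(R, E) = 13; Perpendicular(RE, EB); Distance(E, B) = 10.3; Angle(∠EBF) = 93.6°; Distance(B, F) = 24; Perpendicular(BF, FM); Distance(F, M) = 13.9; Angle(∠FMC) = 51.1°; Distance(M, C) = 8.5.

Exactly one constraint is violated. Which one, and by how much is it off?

Distance(M, C) = 8.5 — off by 7.20.

L = (0.00, 0.00) ✓; LR at -45.90° ✓; |LR| = 15.00 ✓; ∠(LR, RE) = 90.00° ✓; |RE| = 13.00 ✓; ∠(RE, EB) = 90.00° ✓; |EB| = 10.30 ✓; ∠EBF = 93.60° ✓; |BF| = 24.00 ✓; ∠(BF, FM) = 90.00° ✓; |FM| = 13.90 ✓; ∠FMC = 51.10° ✓; |MC| = 15.70 ✗.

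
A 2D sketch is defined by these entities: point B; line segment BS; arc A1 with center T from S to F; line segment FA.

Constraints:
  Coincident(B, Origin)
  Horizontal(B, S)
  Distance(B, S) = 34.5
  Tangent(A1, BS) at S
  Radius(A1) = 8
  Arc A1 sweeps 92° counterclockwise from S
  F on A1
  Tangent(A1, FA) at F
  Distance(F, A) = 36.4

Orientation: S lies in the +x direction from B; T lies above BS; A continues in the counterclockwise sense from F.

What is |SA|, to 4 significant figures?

45.16

On A1, S sits at bearing -90° from T; a 92° counterclockwise sweep puts F at bearing 2°, so F = T + 8.0·(cos 2°, sin 2°) = (42.50, 8.279). The tangent condition forces TF to be normal to FA, so FA runs along (−sin 2°, cos 2°); with |FA| = 36.4, A = (41.22, 44.66). Then |SA| = |A − S| = 45.16.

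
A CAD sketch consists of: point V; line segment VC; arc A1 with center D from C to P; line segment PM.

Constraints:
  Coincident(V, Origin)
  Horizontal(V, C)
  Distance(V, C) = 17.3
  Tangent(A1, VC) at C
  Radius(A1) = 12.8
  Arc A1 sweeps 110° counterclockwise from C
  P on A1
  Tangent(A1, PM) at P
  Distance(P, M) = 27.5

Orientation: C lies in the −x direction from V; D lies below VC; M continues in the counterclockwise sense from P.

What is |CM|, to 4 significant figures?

43.10

On A1, C sits at bearing 90° from D; a 110° counterclockwise sweep puts P at bearing 200°, so P = D + 12.8·(cos 200°, sin 200°) = (-29.33, -17.18). Tangency of A1 to PM means the radius DP is perpendicular to PM, so PM runs along (−sin 200°, cos 200°); with |PM| = 27.5, M = (-19.92, -43.02). Then |CM| = |M − C| = 43.10.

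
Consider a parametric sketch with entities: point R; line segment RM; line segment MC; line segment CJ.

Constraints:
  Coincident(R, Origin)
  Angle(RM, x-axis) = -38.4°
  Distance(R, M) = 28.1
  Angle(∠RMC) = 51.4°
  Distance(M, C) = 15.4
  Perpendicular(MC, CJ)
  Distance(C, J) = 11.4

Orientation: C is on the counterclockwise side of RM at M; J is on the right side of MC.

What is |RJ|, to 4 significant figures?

33.43

R is at the origin; RM runs at -38.4° with length 28.1, so M = 28.1·(cos -38.4°, sin -38.4°) = (22.02, -17.45). ∠RMC = 51.4°, so MC runs at -38.4° + (180° − 51.4°) = 90.20° from the x-axis; with |MC| = 15.4, C = M + 15.4·(cos 90.20°, sin 90.20°) = (21.97, -2.054). MC is perpendicular to CJ; with |CJ| = 11.4 on the right of MC, J = C + 11.4·(1.000, 0.003491) = (33.37, -2.015). Then |RJ| = |J − R| = 33.43.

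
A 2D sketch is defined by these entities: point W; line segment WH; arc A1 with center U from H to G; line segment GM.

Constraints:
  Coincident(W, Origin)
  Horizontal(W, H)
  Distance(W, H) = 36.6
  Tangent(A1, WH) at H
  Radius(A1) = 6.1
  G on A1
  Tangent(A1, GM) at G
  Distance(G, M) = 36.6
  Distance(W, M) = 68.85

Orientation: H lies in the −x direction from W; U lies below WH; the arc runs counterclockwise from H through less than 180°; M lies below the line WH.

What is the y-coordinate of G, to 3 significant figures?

-3.31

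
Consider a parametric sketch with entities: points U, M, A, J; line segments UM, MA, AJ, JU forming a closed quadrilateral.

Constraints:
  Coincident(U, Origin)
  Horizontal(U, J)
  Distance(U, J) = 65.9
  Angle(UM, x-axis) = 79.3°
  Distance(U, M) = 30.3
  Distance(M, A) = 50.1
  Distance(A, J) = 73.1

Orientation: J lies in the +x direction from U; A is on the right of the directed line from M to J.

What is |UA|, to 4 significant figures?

19.81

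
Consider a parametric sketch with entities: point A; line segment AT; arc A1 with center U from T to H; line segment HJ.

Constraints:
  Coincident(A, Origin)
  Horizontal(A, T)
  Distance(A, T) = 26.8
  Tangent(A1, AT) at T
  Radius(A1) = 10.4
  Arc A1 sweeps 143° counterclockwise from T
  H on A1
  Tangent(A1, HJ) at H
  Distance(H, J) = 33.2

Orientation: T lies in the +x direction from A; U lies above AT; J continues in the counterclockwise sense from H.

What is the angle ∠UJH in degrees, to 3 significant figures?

17.4°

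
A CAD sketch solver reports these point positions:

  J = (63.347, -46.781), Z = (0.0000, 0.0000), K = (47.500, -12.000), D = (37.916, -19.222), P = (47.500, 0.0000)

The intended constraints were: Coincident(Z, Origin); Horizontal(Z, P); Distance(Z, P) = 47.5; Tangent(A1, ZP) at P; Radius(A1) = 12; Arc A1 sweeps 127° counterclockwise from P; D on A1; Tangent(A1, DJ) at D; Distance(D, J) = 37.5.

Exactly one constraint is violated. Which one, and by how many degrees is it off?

Tangent(A1, DJ) at D — off by 5.70°.

Z = (0.00, 0.00) ✓; Z.y = 0.00, P.y = 0.00 ✓; |ZP| = 47.50 ✓; ∠(KP, PZ) = 90.00° ✓; |KP| = 12.00 ✓; bearing(K→D) − bearing(K→P) = 127.0° ✓; |KD| = 12.00 ✓; ∠(KD, DJ) = 84.30° ✗; |DJ| = 37.50 ✓.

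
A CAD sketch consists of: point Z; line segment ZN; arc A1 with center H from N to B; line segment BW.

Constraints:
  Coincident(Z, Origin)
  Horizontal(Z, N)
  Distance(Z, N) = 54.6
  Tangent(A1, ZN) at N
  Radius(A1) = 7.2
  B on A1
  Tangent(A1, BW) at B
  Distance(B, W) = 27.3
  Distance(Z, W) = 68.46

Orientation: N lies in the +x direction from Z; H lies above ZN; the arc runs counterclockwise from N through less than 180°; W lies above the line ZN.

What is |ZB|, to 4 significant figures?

62.27

Z is at the origin; ZN is horizontal with |ZN| = 54.6 and N on the +x side, so N = (54.60, 0.000). The tangent condition forces HN to be normal to ZN, so H = N + (0, 7.2) = (54.60, 7.200). Since HB ⟂ BW (tangency), |HW| = √(7.2² + 27.3²) = 28.23 regardless of where B sits on A1. So W lies on both circle(Z, 68.46) and circle(H, 28.23); the above-ZN intersection is W = (58.76, 35.12). B is the foot of the tangent from W: B = (61.76, 7.990).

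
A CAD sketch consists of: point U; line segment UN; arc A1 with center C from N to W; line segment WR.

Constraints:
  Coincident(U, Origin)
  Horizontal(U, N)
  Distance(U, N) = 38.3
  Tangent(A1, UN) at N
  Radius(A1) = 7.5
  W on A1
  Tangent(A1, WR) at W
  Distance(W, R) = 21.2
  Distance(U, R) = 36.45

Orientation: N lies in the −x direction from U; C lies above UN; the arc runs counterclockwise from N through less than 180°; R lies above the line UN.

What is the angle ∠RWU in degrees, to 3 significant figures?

85.0°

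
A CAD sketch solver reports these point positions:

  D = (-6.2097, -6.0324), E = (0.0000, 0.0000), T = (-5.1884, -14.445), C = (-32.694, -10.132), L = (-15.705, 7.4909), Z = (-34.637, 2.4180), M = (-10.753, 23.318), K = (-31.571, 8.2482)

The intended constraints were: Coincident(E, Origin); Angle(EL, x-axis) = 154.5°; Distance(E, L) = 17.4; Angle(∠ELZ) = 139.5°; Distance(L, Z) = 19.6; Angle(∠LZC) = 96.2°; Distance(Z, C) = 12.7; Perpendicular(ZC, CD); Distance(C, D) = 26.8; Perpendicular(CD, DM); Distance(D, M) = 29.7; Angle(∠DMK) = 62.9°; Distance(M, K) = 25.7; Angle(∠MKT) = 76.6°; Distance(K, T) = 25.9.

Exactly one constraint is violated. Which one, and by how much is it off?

Distance(K, T) = 25.9 — off by 8.90.

E = (0.00, 0.00) ✓; EL at 154.5° ✓; |EL| = 17.40 ✓; ∠ELZ = 139.5° ✓; |LZ| = 19.60 ✓; ∠LZC = 96.20° ✓; |ZC| = 12.70 ✓; ∠(ZC, CD) = 90.00° ✓; |CD| = 26.80 ✓; ∠(CD, DM) = 90.00° ✓; |DM| = 29.70 ✓; ∠DMK = 62.90° ✓; |MK| = 25.70 ✓; ∠MKT = 76.60° ✓; |KT| = 34.80 ✗.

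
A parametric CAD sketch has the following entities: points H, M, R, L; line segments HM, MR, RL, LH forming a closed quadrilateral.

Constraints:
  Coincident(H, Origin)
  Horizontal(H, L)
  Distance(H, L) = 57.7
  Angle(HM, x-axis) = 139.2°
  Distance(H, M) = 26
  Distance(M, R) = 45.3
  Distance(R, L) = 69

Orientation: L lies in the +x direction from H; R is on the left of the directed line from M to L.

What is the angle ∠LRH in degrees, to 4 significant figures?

54.88°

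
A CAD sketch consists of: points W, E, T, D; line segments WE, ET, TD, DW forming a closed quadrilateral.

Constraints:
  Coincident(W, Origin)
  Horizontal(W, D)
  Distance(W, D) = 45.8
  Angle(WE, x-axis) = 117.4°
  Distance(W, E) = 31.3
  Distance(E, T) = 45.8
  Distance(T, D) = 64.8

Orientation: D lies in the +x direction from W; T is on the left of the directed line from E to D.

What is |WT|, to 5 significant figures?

62.042

Checks: |ET| = 45.80 ✓; |TD| = 64.80 ✓.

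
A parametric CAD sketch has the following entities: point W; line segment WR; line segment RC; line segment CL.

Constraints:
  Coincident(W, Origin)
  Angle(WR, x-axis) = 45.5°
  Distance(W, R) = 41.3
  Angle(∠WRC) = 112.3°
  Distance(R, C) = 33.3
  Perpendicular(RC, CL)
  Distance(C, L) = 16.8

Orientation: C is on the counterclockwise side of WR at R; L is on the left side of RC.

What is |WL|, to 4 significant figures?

53.45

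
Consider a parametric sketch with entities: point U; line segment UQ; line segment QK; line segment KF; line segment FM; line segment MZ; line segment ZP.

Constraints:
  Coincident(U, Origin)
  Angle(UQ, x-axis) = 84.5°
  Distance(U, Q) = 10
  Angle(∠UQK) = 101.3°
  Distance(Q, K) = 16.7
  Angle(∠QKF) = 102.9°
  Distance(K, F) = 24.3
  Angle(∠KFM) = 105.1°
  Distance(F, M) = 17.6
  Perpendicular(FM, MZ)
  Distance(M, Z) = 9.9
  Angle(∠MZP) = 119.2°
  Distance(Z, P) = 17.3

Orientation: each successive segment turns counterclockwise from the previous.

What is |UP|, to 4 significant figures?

13.32

U is at the origin; UQ runs at 84.5° with length 10.0, so Q = (0.9585, 9.954). ∠UQK = 101.3° gives QK at 163.2° from the x-axis; with |QK| = 16.7, K = (-15.03, 14.78). ∠QKF = 102.9° gives KF at -119.7° from the x-axis; with |KF| = 24.3, F = (-27.07, -6.327). ∠KFM = 105.1° gives FM at -44.80° from the x-axis; with |FM| = 17.6, M = (-14.58, -18.73). FM is perpendicular to MZ, so MZ runs at 45.20°; with |MZ| = 9.9, Z = (-7.604, -11.70). ∠MZP = 119.2° gives ZP at 106.0° from the x-axis; with |ZP| = 17.3, P = (-12.37, 4.926). Then |UP| = |P − U| = 13.32.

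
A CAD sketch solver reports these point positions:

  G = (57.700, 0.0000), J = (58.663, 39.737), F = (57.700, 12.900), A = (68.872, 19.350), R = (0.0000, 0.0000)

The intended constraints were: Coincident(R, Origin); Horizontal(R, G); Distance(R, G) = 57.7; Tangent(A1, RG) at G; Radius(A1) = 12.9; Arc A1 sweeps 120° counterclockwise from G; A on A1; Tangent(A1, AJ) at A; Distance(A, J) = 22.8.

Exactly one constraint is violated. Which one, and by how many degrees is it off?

Tangent(A1, AJ) at A — off by 3.40°.

R = (0.00, 0.00) ✓; R.y = 0.00, G.y = 0.00 ✓; |RG| = 57.70 ✓; ∠(FG, GR) = 90.00° ✓; |FG| = 12.90 ✓; bearing(F→A) − bearing(F→G) = 120.0° ✓; |FA| = 12.90 ✓; ∠(FA, AJ) = 93.40° ✗; |AJ| = 22.80 ✓.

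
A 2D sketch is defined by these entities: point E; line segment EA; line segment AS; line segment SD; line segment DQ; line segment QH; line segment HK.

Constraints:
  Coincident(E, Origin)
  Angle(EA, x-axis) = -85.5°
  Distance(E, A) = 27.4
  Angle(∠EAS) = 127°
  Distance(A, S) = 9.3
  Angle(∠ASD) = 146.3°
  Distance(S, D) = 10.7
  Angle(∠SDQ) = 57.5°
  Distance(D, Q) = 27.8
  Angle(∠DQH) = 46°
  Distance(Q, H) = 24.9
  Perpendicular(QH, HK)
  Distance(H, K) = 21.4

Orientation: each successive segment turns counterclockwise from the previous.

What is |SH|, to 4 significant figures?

10.08

E is at the origin; EA runs at -85.5° with length 27.4, so A = (2.150, -27.32). ∠EAS = 127.0° gives AS at -32.50° from the x-axis; with |AS| = 9.3, S = (9.993, -32.31). ∠ASD = 146.3° gives SD at 1.200° from the x-axis; with |SD| = 10.7, D = (20.69, -32.09). ∠SDQ = 57.5° gives DQ at 123.7° from the x-axis; with |DQ| = 27.8, Q = (5.266, -8.960). ∠DQH = 46.0° gives QH at -102.3° from the x-axis; with |QH| = 24.9, H = (-0.03816, -33.29). Then |SH| = |H − S| = 10.08.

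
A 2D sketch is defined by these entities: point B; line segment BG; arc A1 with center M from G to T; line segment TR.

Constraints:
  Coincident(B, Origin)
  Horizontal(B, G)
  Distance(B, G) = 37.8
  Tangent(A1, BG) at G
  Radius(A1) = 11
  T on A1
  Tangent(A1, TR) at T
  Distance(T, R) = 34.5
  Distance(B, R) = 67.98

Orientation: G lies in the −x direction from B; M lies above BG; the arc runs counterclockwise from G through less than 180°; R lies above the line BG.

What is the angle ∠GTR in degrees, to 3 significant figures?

115°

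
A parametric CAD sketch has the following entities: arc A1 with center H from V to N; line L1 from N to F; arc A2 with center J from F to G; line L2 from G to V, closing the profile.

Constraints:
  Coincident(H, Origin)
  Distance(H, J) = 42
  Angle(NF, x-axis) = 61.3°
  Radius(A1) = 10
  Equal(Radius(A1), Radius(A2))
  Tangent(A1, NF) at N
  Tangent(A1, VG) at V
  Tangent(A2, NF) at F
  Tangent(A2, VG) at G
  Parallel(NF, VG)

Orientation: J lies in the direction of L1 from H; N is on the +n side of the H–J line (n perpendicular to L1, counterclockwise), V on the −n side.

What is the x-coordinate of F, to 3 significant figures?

11.4

The slot axis is L1's direction at 61.3°, so u = (cos 61.3°, sin 61.3°) = (0.480, 0.877) and n = (−sin 61.3°, cos 61.3°) = (-0.877, 0.480). H is at the origin and J lies 42.0 along u from H, so J = 42.0·u = (20.2, 36.8). Tangency of A1 to both parallel lines with radius 10.0 puts N and V at H ± 10.0·n: N = (-8.77, 4.80), V = (8.77, -4.80). Equal radii place F and G the same way about J: F = J + 10.0·n = (11.4, 41.6), G = J − 10.0·n = (28.9, 32.0). So F.x = 11.4.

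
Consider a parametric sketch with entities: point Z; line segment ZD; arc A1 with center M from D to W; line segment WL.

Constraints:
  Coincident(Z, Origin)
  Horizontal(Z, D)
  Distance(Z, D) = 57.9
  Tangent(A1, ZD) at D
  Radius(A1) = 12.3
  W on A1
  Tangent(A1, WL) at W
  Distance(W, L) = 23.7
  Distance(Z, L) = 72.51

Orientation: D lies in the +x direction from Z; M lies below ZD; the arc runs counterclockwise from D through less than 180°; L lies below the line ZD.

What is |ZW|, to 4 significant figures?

51.53

Checks: |MW| = 12.30 ✓; ∠(MW, WL) = 90.00° ✓; |WL| = 23.70 ✓; |ZL| = 72.51 ✓.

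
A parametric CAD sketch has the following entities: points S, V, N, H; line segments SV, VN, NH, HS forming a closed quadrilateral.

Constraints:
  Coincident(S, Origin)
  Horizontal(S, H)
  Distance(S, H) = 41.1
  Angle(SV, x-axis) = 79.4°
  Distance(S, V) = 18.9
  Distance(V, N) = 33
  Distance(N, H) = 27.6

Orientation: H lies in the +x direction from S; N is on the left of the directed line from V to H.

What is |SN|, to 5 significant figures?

44.509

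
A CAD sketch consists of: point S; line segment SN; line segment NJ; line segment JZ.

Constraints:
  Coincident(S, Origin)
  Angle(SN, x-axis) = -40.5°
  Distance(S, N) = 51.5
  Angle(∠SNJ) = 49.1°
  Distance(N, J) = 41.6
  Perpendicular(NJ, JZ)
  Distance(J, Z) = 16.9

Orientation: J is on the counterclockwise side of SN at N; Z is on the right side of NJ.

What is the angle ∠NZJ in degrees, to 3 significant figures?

67.9°

S is at the origin; SN runs at -40.5° with length 51.5, so N = 51.5·(cos -40.5°, sin -40.5°) = (39.2, -33.4). ∠SNJ = 49.1°, so NJ runs at -40.5° + (180° − 49.1°) = 90.4° from the x-axis; with |NJ| = 41.6, J = N + 41.6·(cos 90.4°, sin 90.4°) = (38.9, 8.15). The perpendicularity gives JZ at right angles to NJ; with |JZ| = 16.9 on the right of NJ, Z = J + 16.9·(1.00, 0.00698) = (55.8, 8.27). Then cos ∠NZJ = ZN·ZJ / (|ZN||ZJ|), giving 67.9°.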